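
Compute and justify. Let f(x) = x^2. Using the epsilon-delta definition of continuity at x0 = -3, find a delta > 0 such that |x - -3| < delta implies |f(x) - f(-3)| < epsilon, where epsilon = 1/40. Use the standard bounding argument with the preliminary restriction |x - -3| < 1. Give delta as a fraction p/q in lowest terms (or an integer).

Factor: |x^2 - (-3)^2| = |x - -3| * |x + -3|.
Impose |x - -3| < 1 first. Then |x + -3| = |(x - -3) + 2*(-3)| <= |x - -3| + 2*|-3| < 1 + 6 = 7.
So |x^2 - (-3)^2| < delta * 7.
We need delta * 7 <= 1/40, i.e. delta <= 1/40/7 = 1/280.
Since 1/280 < 1, this is tighter than 1; take delta = 1/280.
So delta = 1/280 works.

1/280


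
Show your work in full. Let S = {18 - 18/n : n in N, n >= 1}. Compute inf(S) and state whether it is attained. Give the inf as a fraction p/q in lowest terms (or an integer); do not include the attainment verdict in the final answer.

Analysis:
- Values: 0, 9, 12, 27/2, ... strictly increasing.
- Minimum is 0 (n=1); inf = 0 (attained).
- 18 - 18/n -> 18 from below; sup = 18, not attained.
Conclusion: inf(S) = 0, attained in S.

0


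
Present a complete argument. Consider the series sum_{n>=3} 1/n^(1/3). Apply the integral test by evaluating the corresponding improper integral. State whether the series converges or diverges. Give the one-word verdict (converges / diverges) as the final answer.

Let f(x) = x^(-1/3). Then f is positive, continuous, and decreasing on [3, infinity), so the integral test applies.
Compute the improper integral int_{3}^infinity f(x) dx:
  antiderivative F(x) = 3*x^(2/3)/2.
  As x -> infinity, F(x) -> infinity (since p = 1/3 < 1).
  So the integral diverges. By the integral test, the series diverges.

diverges


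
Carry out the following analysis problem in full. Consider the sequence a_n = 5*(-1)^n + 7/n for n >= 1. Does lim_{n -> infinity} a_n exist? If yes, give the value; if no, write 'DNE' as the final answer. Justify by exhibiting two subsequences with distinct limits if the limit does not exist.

Examine the behaviour of a_n along subsequences.
a_{2k} = 5 + 7/(2k) -> 5. a_{2k+1} = -5 + 7/(2k+1) -> -5.
Since these two subsequential limits are 5 and -5, distinct, the full sequence cannot converge (a convergent sequence has all subsequences tending to the same limit). So lim a_n does not exist.

DNE


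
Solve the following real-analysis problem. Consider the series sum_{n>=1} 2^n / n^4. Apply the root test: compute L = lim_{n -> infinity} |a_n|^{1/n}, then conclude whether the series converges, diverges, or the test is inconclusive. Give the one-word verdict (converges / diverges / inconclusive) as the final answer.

Let a_n denote the general term. Form |a_n|^(1/n) and simplify:
|a_n|^(1/n) = 2/n^(4/n)
Take the limit as n -> infinity: L = 2.
Since L = 2 > 1, the root test implies divergence.

diverges


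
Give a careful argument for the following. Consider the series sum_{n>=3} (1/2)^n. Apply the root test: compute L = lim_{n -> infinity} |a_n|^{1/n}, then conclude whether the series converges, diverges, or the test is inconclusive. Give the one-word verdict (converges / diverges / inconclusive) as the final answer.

Let a_n denote the general term. Form |a_n|^(1/n) and simplify:
|a_n|^(1/n) = 1/2
Take the limit as n -> infinity: L = 1/2.
Since L = 1/2 < 1, the root test implies convergence.

converges


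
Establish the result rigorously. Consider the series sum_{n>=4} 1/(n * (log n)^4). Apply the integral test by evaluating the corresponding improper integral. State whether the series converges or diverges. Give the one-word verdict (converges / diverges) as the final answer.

Let f(x) = 1/(x*log(x)^4). Then f is positive, continuous, and decreasing on [4, infinity), so the integral test applies.
Compute the improper integral int_{4}^infinity f(x) dx:
  antiderivative F(x) = -1/(3*log(x)^3).
  F(x) -> 0 as x -> infinity.  int = 0 - F(4) = 1/(3*log(4)^3) < infinity. By the integral test, the series converges.

converges


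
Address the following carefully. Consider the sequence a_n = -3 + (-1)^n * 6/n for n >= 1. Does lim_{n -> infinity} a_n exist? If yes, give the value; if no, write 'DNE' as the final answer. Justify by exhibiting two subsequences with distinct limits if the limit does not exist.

Examine the behaviour of a_n along subsequences.
Even-n subsequence a_{2k} = -3 + 6/(2k) -> -3. Odd-n subsequence a_{2k+1} = -3 - 6/(2k+1) -> -3. Both tend to -3, which suggests the limit is -3; verify directly.
|a_n - (-3)| = |(-1)^n * 6/n| = 6/n for every n >= 1.
Given epsilon > 0, choose a positive integer N > 6/epsilon. Then for all n >= N, |a_n - (-3)| = 6/n <= 6/N < epsilon.
So by the definition of the limit, lim a_n exists and equals -3.

-3


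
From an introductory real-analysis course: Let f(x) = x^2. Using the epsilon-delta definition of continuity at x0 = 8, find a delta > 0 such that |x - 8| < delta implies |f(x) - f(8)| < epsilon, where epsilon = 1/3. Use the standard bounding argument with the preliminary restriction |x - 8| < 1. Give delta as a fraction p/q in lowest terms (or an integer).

Factor: |x^2 - (8)^2| = |x - 8| * |x + 8|.
Impose |x - 8| < 1 first. Then |x + 8| = |(x - 8) + 2*(8)| <= |x - 8| + 2*|8| < 1 + 16 = 17.
So |x^2 - (8)^2| < delta * 17.
We need delta * 17 <= 1/3, i.e. delta <= 1/3/17 = 1/51.
Since 1/51 < 1, this is tighter than 1; take delta = 1/51.
So delta = 1/51 works.

1/51


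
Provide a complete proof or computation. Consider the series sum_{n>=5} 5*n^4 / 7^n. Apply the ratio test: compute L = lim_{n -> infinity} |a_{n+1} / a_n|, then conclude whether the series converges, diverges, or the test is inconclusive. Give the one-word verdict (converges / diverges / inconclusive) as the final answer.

Let a_n denote the general term. Form the ratio a_{n+1}/a_n and simplify:
a_{n+1}/a_n = (n + 1)^4/(7*n^4)
Take the limit as n -> infinity: L = 1/7.
Since L = 1/7 < 1, the ratio test implies the series converges.

converges


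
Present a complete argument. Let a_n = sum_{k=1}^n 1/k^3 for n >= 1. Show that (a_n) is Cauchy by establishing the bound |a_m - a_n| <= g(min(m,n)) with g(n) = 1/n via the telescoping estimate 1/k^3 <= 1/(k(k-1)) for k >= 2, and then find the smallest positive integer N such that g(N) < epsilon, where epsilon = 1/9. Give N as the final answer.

For m > n >= 1: |a_m - a_n| = sum_{k=n+1}^m 1/k^3.
Use 1/k^3 <= 1/(k(k-1)) = 1/(k-1) - 1/k for k >= 2 (which holds since k^3 >= k^2 >= k(k-1) for k >= 2):
sum_{k=n+1}^m 1/k^3 <= sum_{k=n+1}^m (1/(k-1) - 1/k) = 1/n - 1/m <= 1/n.
By symmetry the same bound holds with n,m swapped, so |a_m - a_n| <= 1/min(m,n) = g(min(m,n)). Since g(n) -> 0, (a_n) is Cauchy.
Now solve g(N) < 1/9: 1/N < 1/9 <=> N > 1/(1/9) = 9.
The smallest integer strictly greater than 9 is N = 10.
Check: g(10) = 1/10 < 1/9; g(9) = 1/9 >= 1/9. So N = 10.

10


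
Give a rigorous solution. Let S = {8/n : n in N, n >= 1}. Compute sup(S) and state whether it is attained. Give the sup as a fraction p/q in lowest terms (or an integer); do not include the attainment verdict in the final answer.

Analysis:
- Values: 8, 4, 8/3, 2, ... strictly decreasing.
- The maximum is 8 (n=1); sup = 8 (attained).
- The set is bounded below by 0; 8/n -> 0 so 0 is the greatest lower bound.
- 0 is not in the set, so inf = 0 is not attained.
Conclusion: sup(S) = 8, attained in S.

8


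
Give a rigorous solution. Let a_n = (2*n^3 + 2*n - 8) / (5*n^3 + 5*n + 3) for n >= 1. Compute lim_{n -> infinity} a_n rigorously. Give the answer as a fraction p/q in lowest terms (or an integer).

Divide numerator and denominator by n^3, the highest power:
numerator / n^3 = 2 + 2/n^2 - 8/n^3
denominator / n^3 = 5 + 5/n^2 + 3/n^3
As n -> infinity, all terms of the form c/n^k (k >= 1) tend to 0.
So numerator / n^3 -> 2 and denominator / n^3 -> 5.
Therefore lim a_n = 2/5.

2/5


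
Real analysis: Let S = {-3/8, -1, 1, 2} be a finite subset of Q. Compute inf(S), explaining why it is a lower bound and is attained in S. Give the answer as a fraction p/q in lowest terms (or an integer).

S is finite, so inf(S) = min(S).
Sorted increasing:
-1, -3/8, 1, 2
The extremum is -1.
For every x in S, x >= -1. And -1 is in S, so it is attained.
Therefore inf(S) = -1.

-1


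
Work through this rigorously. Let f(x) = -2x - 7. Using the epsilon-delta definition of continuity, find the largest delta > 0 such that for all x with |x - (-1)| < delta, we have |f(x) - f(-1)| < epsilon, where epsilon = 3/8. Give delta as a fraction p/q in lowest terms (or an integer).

We compute f(-1) = -2*(-1) - 7 = -5.
|f(x) - f(-1)| = |-2x - 7 - (-5)| = |-2(x - (-1))| = 2|x - (-1)|.
We need 2|x - (-1)| < 3/8, i.e. |x - (-1)| < 3/8 / 2 = 3/16.
So any delta <= 3/16 works. Conversely, if delta > 3/16, then x = -1 + 3/16 satisfies |x - (-1)| = 3/16 < delta but |f(x) - f(-1)| = 2 * 3/16 = 3/8, which is not < 3/8; so no larger delta works.
Hence the largest such delta is 3/16.

3/16


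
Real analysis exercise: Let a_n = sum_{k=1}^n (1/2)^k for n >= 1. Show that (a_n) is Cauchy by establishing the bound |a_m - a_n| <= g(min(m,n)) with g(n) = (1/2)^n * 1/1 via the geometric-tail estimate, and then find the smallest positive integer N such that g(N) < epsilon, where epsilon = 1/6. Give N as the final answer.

For m > n >= 1: |a_m - a_n| = sum_{k=n+1}^m (1/2)^k < sum_{k=n+1}^infinity (1/2)^k = (1/2)^(n+1) / (1 - 1/2) = (1/2)^n * (1/2) * (2/1) = (1/2)^n * 1/1.
So g(n) = (1/2)^n / 1. Since g(n) -> 0, (a_n) is Cauchy.
Now solve g(N) < 1/6: (1/2)^N / 1 < 1/6 <=> 2^N > 1 / (1 * 1/6) = 6.
Check powers of 2: 2^2 = 4 <= 6, 2^3 = 8 > 6.
So the smallest such N is 3. Check: g(3) = 1/(1 * 8) = 1/8 < 1/6.

3


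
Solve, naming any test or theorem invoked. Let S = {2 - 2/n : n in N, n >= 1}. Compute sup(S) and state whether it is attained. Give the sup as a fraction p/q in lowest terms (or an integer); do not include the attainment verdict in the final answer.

Analysis:
- Values: 0, 1, 4/3, 3/2, ... strictly increasing.
- Minimum is 0 (n=1); inf = 0 (attained).
- 2 - 2/n -> 2 from below; sup = 2, not attained.
Conclusion: sup(S) = 2, not attained in S.

2


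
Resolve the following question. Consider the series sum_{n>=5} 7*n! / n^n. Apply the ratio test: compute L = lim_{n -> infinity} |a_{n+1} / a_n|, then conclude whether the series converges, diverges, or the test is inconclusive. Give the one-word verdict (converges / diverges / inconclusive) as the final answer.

Let a_n denote the general term. Form the ratio a_{n+1}/a_n and simplify:
a_{n+1}/a_n = (n/(n + 1))^n
Take the limit as n -> infinity: L = exp(-1).
Since L = exp(-1) < 1, the ratio test implies the series converges.

converges


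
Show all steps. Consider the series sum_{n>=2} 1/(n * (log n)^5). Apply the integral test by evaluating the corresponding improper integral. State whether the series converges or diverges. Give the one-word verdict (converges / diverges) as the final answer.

Let f(x) = 1/(x*log(x)^5). Then f is positive, continuous, and decreasing on [2, infinity), so the integral test applies.
Compute the improper integral int_{2}^infinity f(x) dx:
  antiderivative F(x) = -1/(4*log(x)^4).
  F(x) -> 0 as x -> infinity.  int = 0 - F(2) = 1/(4*log(2)^4) < infinity. By the integral test, the series converges.

converges


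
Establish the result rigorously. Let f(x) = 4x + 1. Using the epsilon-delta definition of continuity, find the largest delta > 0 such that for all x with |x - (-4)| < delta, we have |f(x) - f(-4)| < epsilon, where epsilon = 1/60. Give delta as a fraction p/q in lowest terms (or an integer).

We compute f(-4) = 4*(-4) + 1 = -15.
|f(x) - f(-4)| = |4x + 1 - (-15)| = |4(x - (-4))| = 4|x - (-4)|.
We need 4|x - (-4)| < 1/60, i.e. |x - (-4)| < 1/60 / 4 = 1/240.
So any delta <= 1/240 works. Conversely, if delta > 1/240, then x = -4 + 1/240 satisfies |x - (-4)| = 1/240 < delta but |f(x) - f(-4)| = 4 * 1/240 = 1/60, which is not < 1/60; so no larger delta works.
Hence the largest such delta is 1/240.

1/240


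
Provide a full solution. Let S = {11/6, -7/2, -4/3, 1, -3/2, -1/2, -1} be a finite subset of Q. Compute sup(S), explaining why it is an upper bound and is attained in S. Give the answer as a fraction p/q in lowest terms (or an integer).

S is finite, so sup(S) = max(S).
Sorted decreasing:
11/6, 1, -1/2, -1, -4/3, -3/2, -7/2
The extremum is 11/6.
For every x in S, x <= 11/6. And 11/6 is in S, so it is attained.
Therefore sup(S) = 11/6.

11/6


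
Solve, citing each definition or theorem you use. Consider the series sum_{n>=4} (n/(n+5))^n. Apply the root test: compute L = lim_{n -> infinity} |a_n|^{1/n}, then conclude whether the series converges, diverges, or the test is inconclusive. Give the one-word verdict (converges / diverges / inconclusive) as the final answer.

Let a_n denote the general term. Form |a_n|^(1/n) and simplify:
|a_n|^(1/n) = n/(n + 5)
Take the limit as n -> infinity: L = 1.
Since L = 1, the root test is inconclusive. (In fact a_n = (n/(n+5))^n -> e^(-5) != 0, so the nth-term test shows divergence; but the root test itself gives no conclusion.)

inconclusive


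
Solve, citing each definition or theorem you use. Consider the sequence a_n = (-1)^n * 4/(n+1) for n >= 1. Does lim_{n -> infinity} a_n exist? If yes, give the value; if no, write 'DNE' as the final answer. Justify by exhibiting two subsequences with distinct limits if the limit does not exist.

Examine the behaviour of a_n along subsequences.
Even-n subsequence a_{2k} = 4/(2k+1) -> 0. Odd-n subsequence a_{2k+1} = -4/(2k+2) -> 0. Both tend to 0, which suggests the limit is 0; verify directly.
|a_n - 0| = 4/(n+1) < 4/n for every n >= 1.
Given epsilon > 0, choose a positive integer N > 4/epsilon. Then for all n >= N, |a_n| < 4/n <= 4/N < epsilon.
So by the definition of the limit, lim a_n exists and equals 0.

0


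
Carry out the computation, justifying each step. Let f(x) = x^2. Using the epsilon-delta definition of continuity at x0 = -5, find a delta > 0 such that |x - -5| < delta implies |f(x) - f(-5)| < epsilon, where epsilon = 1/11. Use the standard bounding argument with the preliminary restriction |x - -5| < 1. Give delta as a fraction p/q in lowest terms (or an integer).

Factor: |x^2 - (-5)^2| = |x - -5| * |x + -5|.
Impose |x - -5| < 1 first. Then |x + -5| = |(x - -5) + 2*(-5)| <= |x - -5| + 2*|-5| < 1 + 10 = 11.
So |x^2 - (-5)^2| < delta * 11.
We need delta * 11 <= 1/11, i.e. delta <= 1/11/11 = 1/121.
Since 1/121 < 1, this is tighter than 1; take delta = 1/121.
So delta = 1/121 works.

1/121


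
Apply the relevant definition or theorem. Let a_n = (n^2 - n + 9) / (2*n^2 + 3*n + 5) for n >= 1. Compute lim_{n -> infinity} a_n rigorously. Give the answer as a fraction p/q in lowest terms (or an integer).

Divide numerator and denominator by n^2, the highest power:
numerator / n^2 = 1 - 1/n + 9/n^2
denominator / n^2 = 2 + 3/n + 5/n^2
As n -> infinity, all terms of the form c/n^k (k >= 1) tend to 0.
So numerator / n^2 -> 1 and denominator / n^2 -> 2.
Therefore lim a_n = 1/2.

1/2


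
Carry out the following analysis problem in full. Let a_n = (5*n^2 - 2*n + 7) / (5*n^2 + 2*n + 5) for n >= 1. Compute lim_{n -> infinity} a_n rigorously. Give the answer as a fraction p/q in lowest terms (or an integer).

Divide numerator and denominator by n^2, the highest power:
numerator / n^2 = 5 - 2/n + 7/n^2
denominator / n^2 = 5 + 2/n + 5/n^2
As n -> infinity, all terms of the form c/n^k (k >= 1) tend to 0.
So numerator / n^2 -> 5 and denominator / n^2 -> 5.
Therefore lim a_n = 1.

1


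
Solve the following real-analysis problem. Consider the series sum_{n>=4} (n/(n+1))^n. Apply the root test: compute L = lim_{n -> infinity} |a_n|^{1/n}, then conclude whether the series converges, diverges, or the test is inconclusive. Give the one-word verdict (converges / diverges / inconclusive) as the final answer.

Let a_n denote the general term. Form |a_n|^(1/n) and simplify:
|a_n|^(1/n) = n/(n + 1)
Take the limit as n -> infinity: L = 1.
Since L = 1, the root test is inconclusive. (In fact a_n = (n/(n+1))^n -> e^(-1) != 0, so the nth-term test shows divergence; but the root test itself gives no conclusion.)

inconclusive


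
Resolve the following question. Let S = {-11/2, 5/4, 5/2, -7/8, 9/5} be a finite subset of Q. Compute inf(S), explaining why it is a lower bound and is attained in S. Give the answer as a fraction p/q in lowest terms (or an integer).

S is finite, so inf(S) = min(S).
Sorted increasing:
-11/2, -7/8, 5/4, 9/5, 5/2
The extremum is -11/2.
For every x in S, x >= -11/2. And -11/2 is in S, so it is attained.
Therefore inf(S) = -11/2.

-11/2


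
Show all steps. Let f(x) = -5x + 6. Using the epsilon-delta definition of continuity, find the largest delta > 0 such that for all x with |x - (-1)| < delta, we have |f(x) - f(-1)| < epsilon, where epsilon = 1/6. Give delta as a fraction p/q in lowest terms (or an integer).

We compute f(-1) = -5*(-1) + 6 = 11.
|f(x) - f(-1)| = |-5x + 6 - (11)| = |-5(x - (-1))| = 5|x - (-1)|.
We need 5|x - (-1)| < 1/6, i.e. |x - (-1)| < 1/6 / 5 = 1/30.
So any delta <= 1/30 works. Conversely, if delta > 1/30, then x = -1 + 1/30 satisfies |x - (-1)| = 1/30 < delta but |f(x) - f(-1)| = 5 * 1/30 = 1/6, which is not < 1/6; so no larger delta works.
Hence the largest such delta is 1/30.

1/30


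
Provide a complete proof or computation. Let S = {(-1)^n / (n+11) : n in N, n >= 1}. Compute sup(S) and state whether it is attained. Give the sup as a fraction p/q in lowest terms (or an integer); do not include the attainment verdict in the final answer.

Analysis:
- Values: -1/12, 1/13, -1/14, 1/15, -1/16, ...
- Positive terms (even n): 1/(2+11), 1/(4+11), ... decreasing -> max = 1/13 (n=2).
- Negative terms (odd n): -1/(1+11), -1/(3+11), ... increasing -> min = -1/12 (n=1).
- So sup = 1/13 (attained at n=2); inf = -1/12 (attained at n=1).
Conclusion: sup(S) = 1/13, attained in S.

1/13


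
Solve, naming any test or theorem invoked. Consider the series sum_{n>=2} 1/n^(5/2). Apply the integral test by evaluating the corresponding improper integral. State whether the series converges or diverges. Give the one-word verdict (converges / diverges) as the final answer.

Let f(x) = x^(-5/2). Then f is positive, continuous, and decreasing on [2, infinity), so the integral test applies.
Compute the improper integral int_{2}^infinity f(x) dx:
  antiderivative F(x) = -2/(3*x^(3/2)).
  As x -> infinity, F(x) -> 0 (since p = 5/2 > 1).
  So int = F(infinity) - F(2) = 0 - (-sqrt(2)/6) = sqrt(2)/6.
  Finite, so by the integral test, the series converges.

converges


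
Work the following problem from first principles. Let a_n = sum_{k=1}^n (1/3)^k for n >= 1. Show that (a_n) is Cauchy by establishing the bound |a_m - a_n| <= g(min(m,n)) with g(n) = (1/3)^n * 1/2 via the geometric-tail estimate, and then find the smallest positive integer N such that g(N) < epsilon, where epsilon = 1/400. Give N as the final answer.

For m > n >= 1: |a_m - a_n| = sum_{k=n+1}^m (1/3)^k < sum_{k=n+1}^infinity (1/3)^k = (1/3)^(n+1) / (1 - 1/3) = (1/3)^n * (1/3) * (3/2) = (1/3)^n * 1/2.
So g(n) = (1/3)^n / 2. Since g(n) -> 0, (a_n) is Cauchy.
Now solve g(N) < 1/400: (1/3)^N / 2 < 1/400 <=> 3^N > 1 / (2 * 1/400) = 200.
Check powers of 3: 3^4 = 81 <= 200, 3^5 = 243 > 200.
So the smallest such N is 5. Check: g(5) = 1/(2 * 243) = 1/486 < 1/400.

5


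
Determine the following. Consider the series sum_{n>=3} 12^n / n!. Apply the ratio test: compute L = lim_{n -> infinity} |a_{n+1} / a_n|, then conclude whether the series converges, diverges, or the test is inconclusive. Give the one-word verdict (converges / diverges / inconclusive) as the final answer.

Let a_n denote the general term. Form the ratio a_{n+1}/a_n and simplify:
a_{n+1}/a_n = 12/(n + 1)
Take the limit as n -> infinity: L = 0.
Since L = 0 < 1, the ratio test implies the series converges.

converges


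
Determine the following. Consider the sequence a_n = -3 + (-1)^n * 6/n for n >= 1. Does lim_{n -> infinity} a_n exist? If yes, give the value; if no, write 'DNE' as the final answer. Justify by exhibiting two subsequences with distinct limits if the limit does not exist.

Examine the behaviour of a_n along subsequences.
Even-n subsequence a_{2k} = -3 + 6/(2k) -> -3. Odd-n subsequence a_{2k+1} = -3 - 6/(2k+1) -> -3. Both tend to -3, which suggests the limit is -3; verify directly.
|a_n - (-3)| = |(-1)^n * 6/n| = 6/n for every n >= 1.
Given epsilon > 0, choose a positive integer N > 6/epsilon. Then for all n >= N, |a_n - (-3)| = 6/n <= 6/N < epsilon.
So by the definition of the limit, lim a_n exists and equals -3.

-3


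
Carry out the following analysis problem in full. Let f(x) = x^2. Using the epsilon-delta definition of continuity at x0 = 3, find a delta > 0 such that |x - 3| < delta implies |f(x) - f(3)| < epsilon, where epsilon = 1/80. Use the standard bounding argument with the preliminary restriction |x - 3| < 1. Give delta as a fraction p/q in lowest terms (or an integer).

Factor: |x^2 - (3)^2| = |x - 3| * |x + 3|.
Impose |x - 3| < 1 first. Then |x + 3| = |(x - 3) + 2*(3)| <= |x - 3| + 2*|3| < 1 + 6 = 7.
So |x^2 - (3)^2| < delta * 7.
We need delta * 7 <= 1/80, i.e. delta <= 1/80/7 = 1/560.
Since 1/560 < 1, this is tighter than 1; take delta = 1/560.
So delta = 1/560 works.

1/560


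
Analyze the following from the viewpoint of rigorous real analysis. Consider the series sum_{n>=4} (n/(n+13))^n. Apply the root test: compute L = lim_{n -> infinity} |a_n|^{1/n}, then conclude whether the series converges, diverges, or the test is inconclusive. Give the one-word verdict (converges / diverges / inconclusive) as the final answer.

Let a_n denote the general term. Form |a_n|^(1/n) and simplify:
|a_n|^(1/n) = n/(n + 13)
Take the limit as n -> infinity: L = 1.
Since L = 1, the root test is inconclusive. (In fact a_n = (n/(n+13))^n -> e^(-13) != 0, so the nth-term test shows divergence; but the root test itself gives no conclusion.)

inconclusive


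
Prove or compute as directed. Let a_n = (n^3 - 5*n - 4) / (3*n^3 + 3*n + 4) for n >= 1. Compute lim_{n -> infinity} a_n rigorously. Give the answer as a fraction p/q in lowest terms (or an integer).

Divide numerator and denominator by n^3, the highest power:
numerator / n^3 = 1 - 5/n^2 - 4/n^3
denominator / n^3 = 3 + 3/n^2 + 4/n^3
As n -> infinity, all terms of the form c/n^k (k >= 1) tend to 0.
So numerator / n^3 -> 1 and denominator / n^3 -> 3.
Therefore lim a_n = 1/3.

1/3


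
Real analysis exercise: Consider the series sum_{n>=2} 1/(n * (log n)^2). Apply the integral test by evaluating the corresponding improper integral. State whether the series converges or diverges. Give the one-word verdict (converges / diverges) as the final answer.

Let f(x) = 1/(x*log(x)^2). Then f is positive, continuous, and decreasing on [2, infinity), so the integral test applies.
Compute the improper integral int_{2}^infinity f(x) dx:
  antiderivative F(x) = -1/log(x).
  F(x) -> 0 as x -> infinity.  int = 0 - F(2) = 1/log(2) < infinity. By the integral test, the series converges.

converges


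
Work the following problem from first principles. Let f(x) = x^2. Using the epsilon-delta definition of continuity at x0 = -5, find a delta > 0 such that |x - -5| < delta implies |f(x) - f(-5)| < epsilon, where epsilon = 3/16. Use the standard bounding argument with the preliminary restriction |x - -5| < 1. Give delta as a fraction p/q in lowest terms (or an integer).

Factor: |x^2 - (-5)^2| = |x - -5| * |x + -5|.
Impose |x - -5| < 1 first. Then |x + -5| = |(x - -5) + 2*(-5)| <= |x - -5| + 2*|-5| < 1 + 10 = 11.
So |x^2 - (-5)^2| < delta * 11.
We need delta * 11 <= 3/16, i.e. delta <= 3/16/11 = 3/176.
Since 3/176 < 1, this is tighter than 1; take delta = 3/176.
So delta = 3/176 works.

3/176


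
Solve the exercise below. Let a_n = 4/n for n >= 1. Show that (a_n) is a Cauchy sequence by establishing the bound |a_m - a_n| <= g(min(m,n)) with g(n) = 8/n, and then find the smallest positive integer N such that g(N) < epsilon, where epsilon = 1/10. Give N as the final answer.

For any m, n >= 1, by the triangle inequality:
|a_m - a_n| = |4/m - 4/n| <= 4*1/m + 4*1/n <= 8/min(m,n).
So g(n) = 8/n bounds the Cauchy difference. Since g(n) -> 0, (a_n) is Cauchy.
Now solve g(N) < 1/10: 8/N < 1/10 <=> N > 8 / (1/10) = 80.
The smallest integer strictly greater than 80 is N = 81.
Check: g(81) = 8/81 = 8/81 < 1/10; g(80) = 1/10 >= 1/10. So N = 81.

81


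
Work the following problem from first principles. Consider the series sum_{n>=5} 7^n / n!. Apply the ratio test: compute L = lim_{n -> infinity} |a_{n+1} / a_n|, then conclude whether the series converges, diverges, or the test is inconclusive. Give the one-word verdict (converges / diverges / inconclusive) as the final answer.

Let a_n denote the general term. Form the ratio a_{n+1}/a_n and simplify:
a_{n+1}/a_n = 7/(n + 1)
Take the limit as n -> infinity: L = 0.
Since L = 0 < 1, the ratio test implies the series converges.

converges


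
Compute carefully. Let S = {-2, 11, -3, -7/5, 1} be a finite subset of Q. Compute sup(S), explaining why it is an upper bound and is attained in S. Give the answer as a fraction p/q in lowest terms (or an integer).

S is finite, so sup(S) = max(S).
Sorted decreasing:
11, 1, -7/5, -2, -3
The extremum is 11.
For every x in S, x <= 11. And 11 is in S, so it is attained.
Therefore sup(S) = 11.

11


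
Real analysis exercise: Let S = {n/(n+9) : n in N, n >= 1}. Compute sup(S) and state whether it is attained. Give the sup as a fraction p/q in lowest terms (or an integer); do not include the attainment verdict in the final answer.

Analysis:
- Values: 1/10, 2/11, 1/4, 4/13, ... strictly increasing.
- Minimum is 1/10 (n=1); inf = 1/10 (attained).
- n/(n+9) = 1 - 9/(n+9) -> 1 from below as n -> infinity, and never equals 1.
- So sup = 1 (not attained).
Conclusion: sup(S) = 1, not attained in S.

1


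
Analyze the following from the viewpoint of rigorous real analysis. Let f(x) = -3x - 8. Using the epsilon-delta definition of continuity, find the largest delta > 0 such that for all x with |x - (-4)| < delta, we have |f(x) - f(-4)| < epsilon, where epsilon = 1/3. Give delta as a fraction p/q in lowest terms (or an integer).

We compute f(-4) = -3*(-4) - 8 = 4.
|f(x) - f(-4)| = |-3x - 8 - (4)| = |-3(x - (-4))| = 3|x - (-4)|.
We need 3|x - (-4)| < 1/3, i.e. |x - (-4)| < 1/3 / 3 = 1/9.
So any delta <= 1/9 works. Conversely, if delta > 1/9, then x = -4 + 1/9 satisfies |x - (-4)| = 1/9 < delta but |f(x) - f(-4)| = 3 * 1/9 = 1/3, which is not < 1/3; so no larger delta works.
Hence the largest such delta is 1/9.

1/9


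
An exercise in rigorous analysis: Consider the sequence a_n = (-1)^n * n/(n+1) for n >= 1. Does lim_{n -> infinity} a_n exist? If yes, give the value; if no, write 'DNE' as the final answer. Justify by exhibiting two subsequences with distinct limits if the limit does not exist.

Examine the behaviour of a_n along subsequences.
a_{2k} = 2k/(2k+1) -> 1. a_{2k+1} = -(2k+1)/(2k+2) -> -1.
Since these two subsequential limits are 1 and -1, distinct, the full sequence cannot converge (a convergent sequence has all subsequences tending to the same limit). So lim a_n does not exist.

DNE


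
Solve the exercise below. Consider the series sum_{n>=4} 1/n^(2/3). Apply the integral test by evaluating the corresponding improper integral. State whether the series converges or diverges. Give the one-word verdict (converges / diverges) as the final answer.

Let f(x) = x^(-2/3). Then f is positive, continuous, and decreasing on [4, infinity), so the integral test applies.
Compute the improper integral int_{4}^infinity f(x) dx:
  antiderivative F(x) = 3*x^(1/3).
  As x -> infinity, F(x) -> infinity (since p = 2/3 < 1).
  So the integral diverges. By the integral test, the series diverges.

diverges


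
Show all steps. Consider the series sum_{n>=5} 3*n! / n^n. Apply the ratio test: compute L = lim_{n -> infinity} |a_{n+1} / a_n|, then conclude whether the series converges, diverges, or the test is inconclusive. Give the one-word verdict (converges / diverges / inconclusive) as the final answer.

Let a_n denote the general term. Form the ratio a_{n+1}/a_n and simplify:
a_{n+1}/a_n = (n/(n + 1))^n
Take the limit as n -> infinity: L = exp(-1).
Since L = exp(-1) < 1, the ratio test implies the series converges.

converges


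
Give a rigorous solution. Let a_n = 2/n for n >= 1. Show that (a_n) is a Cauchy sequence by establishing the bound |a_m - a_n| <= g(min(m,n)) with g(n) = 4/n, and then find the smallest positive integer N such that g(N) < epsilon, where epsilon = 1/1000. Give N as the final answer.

For any m, n >= 1, by the triangle inequality:
|a_m - a_n| = |2/m - 2/n| <= 2*1/m + 2*1/n <= 4/min(m,n).
So g(n) = 4/n bounds the Cauchy difference. Since g(n) -> 0, (a_n) is Cauchy.
Now solve g(N) < 1/1000: 4/N < 1/1000 <=> N > 4 / (1/1000) = 4000.
The smallest integer strictly greater than 4000 is N = 4001.
Check: g(4001) = 4/4001 = 4/4001 < 1/1000; g(4000) = 1/1000 >= 1/1000. So N = 4001.

4001


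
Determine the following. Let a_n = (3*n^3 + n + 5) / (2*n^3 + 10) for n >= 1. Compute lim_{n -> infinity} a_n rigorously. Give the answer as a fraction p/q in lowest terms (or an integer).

Divide numerator and denominator by n^3, the highest power:
numerator / n^3 = 3 + n^(-2) + 5/n^3
denominator / n^3 = 2 + 10/n^3
As n -> infinity, all terms of the form c/n^k (k >= 1) tend to 0.
So numerator / n^3 -> 3 and denominator / n^3 -> 2.
Therefore lim a_n = 3/2.

3/2


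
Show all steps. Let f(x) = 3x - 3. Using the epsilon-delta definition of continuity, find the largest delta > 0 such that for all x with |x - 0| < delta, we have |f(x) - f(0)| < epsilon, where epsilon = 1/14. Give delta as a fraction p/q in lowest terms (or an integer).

We compute f(0) = 3*(0) - 3 = -3.
|f(x) - f(0)| = |3x - 3 - (-3)| = |3(x - 0)| = 3|x - 0|.
We need 3|x - 0| < 1/14, i.e. |x - 0| < 1/14 / 3 = 1/42.
So any delta <= 1/42 works. Conversely, if delta > 1/42, then x = 0 + 1/42 satisfies |x - 0| = 1/42 < delta but |f(x) - f(0)| = 3 * 1/42 = 1/14, which is not < 1/14; so no larger delta works.
Hence the largest such delta is 1/42.

1/42


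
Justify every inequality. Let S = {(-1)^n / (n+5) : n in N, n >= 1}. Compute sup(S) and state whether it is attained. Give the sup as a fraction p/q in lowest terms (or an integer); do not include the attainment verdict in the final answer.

Analysis:
- Values: -1/6, 1/7, -1/8, 1/9, -1/10, ...
- Positive terms (even n): 1/(2+5), 1/(4+5), ... decreasing -> max = 1/7 (n=2).
- Negative terms (odd n): -1/(1+5), -1/(3+5), ... increasing -> min = -1/6 (n=1).
- So sup = 1/7 (attained at n=2); inf = -1/6 (attained at n=1).
Conclusion: sup(S) = 1/7, attained in S.

1/7


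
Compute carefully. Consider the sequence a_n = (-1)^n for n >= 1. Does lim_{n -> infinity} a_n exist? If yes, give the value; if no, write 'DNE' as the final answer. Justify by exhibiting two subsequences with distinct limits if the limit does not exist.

Examine the behaviour of a_n along subsequences.
Even-n subsequence a_{2k} = 1 -> 1. Odd-n subsequence a_{2k+1} = -1 -> -1.
Since these two subsequential limits are 1 and -1, distinct, the full sequence cannot converge (a convergent sequence has all subsequences tending to the same limit). So lim a_n does not exist.

DNE


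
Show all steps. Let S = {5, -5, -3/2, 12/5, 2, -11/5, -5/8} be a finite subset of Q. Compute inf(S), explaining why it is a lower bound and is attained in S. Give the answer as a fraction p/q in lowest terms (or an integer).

S is finite, so inf(S) = min(S).
Sorted increasing:
-5, -11/5, -3/2, -5/8, 2, 12/5, 5
The extremum is -5.
For every x in S, x >= -5. And -5 is in S, so it is attained.
Therefore inf(S) = -5.

-5


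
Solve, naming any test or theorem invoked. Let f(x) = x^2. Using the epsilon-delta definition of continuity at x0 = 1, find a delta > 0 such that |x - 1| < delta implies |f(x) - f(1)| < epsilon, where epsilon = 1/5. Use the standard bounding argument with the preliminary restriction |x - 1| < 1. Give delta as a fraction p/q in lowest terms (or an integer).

Factor: |x^2 - (1)^2| = |x - 1| * |x + 1|.
Impose |x - 1| < 1 first. Then |x + 1| = |(x - 1) + 2*(1)| <= |x - 1| + 2*|1| < 1 + 2 = 3.
So |x^2 - (1)^2| < delta * 3.
We need delta * 3 <= 1/5, i.e. delta <= 1/5/3 = 1/15.
Since 1/15 < 1, this is tighter than 1; take delta = 1/15.
So delta = 1/15 works.

1/15


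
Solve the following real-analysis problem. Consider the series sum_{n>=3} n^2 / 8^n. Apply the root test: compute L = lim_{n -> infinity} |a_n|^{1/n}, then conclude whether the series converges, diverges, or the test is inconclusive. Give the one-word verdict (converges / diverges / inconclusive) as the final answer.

Let a_n denote the general term. Form |a_n|^(1/n) and simplify:
|a_n|^(1/n) = n^(2/n)/8
Take the limit as n -> infinity: L = 1/8.
Since L = 1/8 < 1, the root test implies convergence.

converges


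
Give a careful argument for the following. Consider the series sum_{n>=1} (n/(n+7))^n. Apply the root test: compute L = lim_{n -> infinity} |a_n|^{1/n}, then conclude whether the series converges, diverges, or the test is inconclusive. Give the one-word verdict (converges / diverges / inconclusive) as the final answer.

Let a_n denote the general term. Form |a_n|^(1/n) and simplify:
|a_n|^(1/n) = n/(n + 7)
Take the limit as n -> infinity: L = 1.
Since L = 1, the root test is inconclusive. (In fact a_n = (n/(n+7))^n -> e^(-7) != 0, so the nth-term test shows divergence; but the root test itself gives no conclusion.)

inconclusive


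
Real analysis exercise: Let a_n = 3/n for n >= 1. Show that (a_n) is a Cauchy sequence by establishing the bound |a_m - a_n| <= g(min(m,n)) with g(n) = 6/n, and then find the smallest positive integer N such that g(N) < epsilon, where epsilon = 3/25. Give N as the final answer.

For any m, n >= 1, by the triangle inequality:
|a_m - a_n| = |3/m - 3/n| <= 3*1/m + 3*1/n <= 6/min(m,n).
So g(n) = 6/n bounds the Cauchy difference. Since g(n) -> 0, (a_n) is Cauchy.
Now solve g(N) < 3/25: 6/N < 3/25 <=> N > 6 / (3/25) = 50.
The smallest integer strictly greater than 50 is N = 51.
Check: g(51) = 6/51 = 2/17 < 3/25; g(50) = 3/25 >= 3/25. So N = 51.

51


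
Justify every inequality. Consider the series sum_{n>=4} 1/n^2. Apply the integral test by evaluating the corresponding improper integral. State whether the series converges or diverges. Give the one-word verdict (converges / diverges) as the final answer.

Let f(x) = x^(-2). Then f is positive, continuous, and decreasing on [4, infinity), so the integral test applies.
Compute the improper integral int_{4}^infinity f(x) dx:
  antiderivative F(x) = -1/x.
  As x -> infinity, F(x) -> 0 (since p = 2 > 1).
  So int = F(infinity) - F(4) = 0 - (-1/4) = 1/4.
  Finite, so by the integral test, the series converges.

converges


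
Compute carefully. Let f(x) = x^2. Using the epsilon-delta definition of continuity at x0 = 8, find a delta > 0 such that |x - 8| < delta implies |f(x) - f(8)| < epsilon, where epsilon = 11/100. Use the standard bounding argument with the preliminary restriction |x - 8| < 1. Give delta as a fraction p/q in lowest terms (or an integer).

Factor: |x^2 - (8)^2| = |x - 8| * |x + 8|.
Impose |x - 8| < 1 first. Then |x + 8| = |(x - 8) + 2*(8)| <= |x - 8| + 2*|8| < 1 + 16 = 17.
So |x^2 - (8)^2| < delta * 17.
We need delta * 17 <= 11/100, i.e. delta <= 11/100/17 = 11/1700.
Since 11/1700 < 1, this is tighter than 1; take delta = 11/1700.
So delta = 11/1700 works.

11/1700


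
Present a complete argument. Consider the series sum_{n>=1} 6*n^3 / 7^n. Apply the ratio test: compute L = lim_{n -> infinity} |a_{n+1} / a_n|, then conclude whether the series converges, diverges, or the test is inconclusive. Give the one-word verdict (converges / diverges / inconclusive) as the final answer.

Let a_n denote the general term. Form the ratio a_{n+1}/a_n and simplify:
a_{n+1}/a_n = (n + 1)^3/(7*n^3)
Take the limit as n -> infinity: L = 1/7.
Since L = 1/7 < 1, the ratio test implies the series converges.

converges


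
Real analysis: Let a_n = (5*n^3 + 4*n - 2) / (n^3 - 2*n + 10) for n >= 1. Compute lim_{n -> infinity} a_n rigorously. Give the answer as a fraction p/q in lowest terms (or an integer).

Divide numerator and denominator by n^3, the highest power:
numerator / n^3 = 5 + 4/n^2 - 2/n^3
denominator / n^3 = 1 - 2/n^2 + 10/n^3
As n -> infinity, all terms of the form c/n^k (k >= 1) tend to 0.
So numerator / n^3 -> 5 and denominator / n^3 -> 1.
Therefore lim a_n = 5.

5


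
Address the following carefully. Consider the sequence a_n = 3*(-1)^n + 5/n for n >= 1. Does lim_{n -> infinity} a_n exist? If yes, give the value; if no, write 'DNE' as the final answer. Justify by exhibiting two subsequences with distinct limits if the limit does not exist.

Examine the behaviour of a_n along subsequences.
a_{2k} = 3 + 5/(2k) -> 3. a_{2k+1} = -3 + 5/(2k+1) -> -3.
Since these two subsequential limits are 3 and -3, distinct, the full sequence cannot converge (a convergent sequence has all subsequences tending to the same limit). So lim a_n does not exist.

DNE


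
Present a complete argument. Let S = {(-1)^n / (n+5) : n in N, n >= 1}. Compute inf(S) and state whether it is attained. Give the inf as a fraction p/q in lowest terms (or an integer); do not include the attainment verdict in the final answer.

Analysis:
- Values: -1/6, 1/7, -1/8, 1/9, -1/10, ...
- Positive terms (even n): 1/(2+5), 1/(4+5), ... decreasing -> max = 1/7 (n=2).
- Negative terms (odd n): -1/(1+5), -1/(3+5), ... increasing -> min = -1/6 (n=1).
- So sup = 1/7 (attained at n=2); inf = -1/6 (attained at n=1).
Conclusion: inf(S) = -1/6, attained in S.

-1/6


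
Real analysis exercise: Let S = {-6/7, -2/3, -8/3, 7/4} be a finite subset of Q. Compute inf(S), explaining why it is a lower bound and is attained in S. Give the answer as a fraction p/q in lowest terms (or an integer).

S is finite, so inf(S) = min(S).
Sorted increasing:
-8/3, -6/7, -2/3, 7/4
The extremum is -8/3.
For every x in S, x >= -8/3. And -8/3 is in S, so it is attained.
Therefore inf(S) = -8/3.

-8/3


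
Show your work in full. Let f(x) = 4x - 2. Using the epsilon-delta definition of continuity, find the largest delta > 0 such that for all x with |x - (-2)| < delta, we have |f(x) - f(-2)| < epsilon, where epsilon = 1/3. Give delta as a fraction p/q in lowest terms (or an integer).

We compute f(-2) = 4*(-2) - 2 = -10.
|f(x) - f(-2)| = |4x - 2 - (-10)| = |4(x - (-2))| = 4|x - (-2)|.
We need 4|x - (-2)| < 1/3, i.e. |x - (-2)| < 1/3 / 4 = 1/12.
So any delta <= 1/12 works. Conversely, if delta > 1/12, then x = -2 + 1/12 satisfies |x - (-2)| = 1/12 < delta but |f(x) - f(-2)| = 4 * 1/12 = 1/3, which is not < 1/3; so no larger delta works.
Hence the largest such delta is 1/12.

1/12


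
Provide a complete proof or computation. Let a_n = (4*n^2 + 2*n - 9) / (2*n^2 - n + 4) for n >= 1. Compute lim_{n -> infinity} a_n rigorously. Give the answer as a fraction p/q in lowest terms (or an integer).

Divide numerator and denominator by n^2, the highest power:
numerator / n^2 = 4 + 2/n - 9/n^2
denominator / n^2 = 2 - 1/n + 4/n^2
As n -> infinity, all terms of the form c/n^k (k >= 1) tend to 0.
So numerator / n^2 -> 4 and denominator / n^2 -> 2.
Therefore lim a_n = 2.

2


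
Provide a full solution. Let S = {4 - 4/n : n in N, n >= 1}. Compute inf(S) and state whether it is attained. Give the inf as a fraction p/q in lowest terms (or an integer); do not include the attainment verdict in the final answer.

Analysis:
- Values: 0, 2, 8/3, 3, ... strictly increasing.
- Minimum is 0 (n=1); inf = 0 (attained).
- 4 - 4/n -> 4 from below; sup = 4, not attained.
Conclusion: inf(S) = 0, attained in S.

0


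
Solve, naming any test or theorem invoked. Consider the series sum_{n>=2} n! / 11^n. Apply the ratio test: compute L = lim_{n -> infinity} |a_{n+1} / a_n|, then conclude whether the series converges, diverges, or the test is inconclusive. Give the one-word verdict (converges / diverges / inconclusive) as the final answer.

Let a_n denote the general term. Form the ratio a_{n+1}/a_n and simplify:
a_{n+1}/a_n = n/11 + 1/11
Take the limit as n -> infinity: L = infinity.
Since L = infinity > 1 (or L = infinity), the ratio test implies the series diverges.

diverges
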